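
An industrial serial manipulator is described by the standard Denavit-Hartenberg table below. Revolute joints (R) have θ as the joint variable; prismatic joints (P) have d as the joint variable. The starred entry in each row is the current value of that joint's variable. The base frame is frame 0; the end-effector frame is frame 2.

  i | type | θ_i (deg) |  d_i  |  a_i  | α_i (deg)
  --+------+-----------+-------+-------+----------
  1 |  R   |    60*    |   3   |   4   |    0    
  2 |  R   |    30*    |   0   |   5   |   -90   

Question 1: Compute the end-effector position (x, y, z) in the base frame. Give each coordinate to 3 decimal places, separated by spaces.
after link 1: o_1 = (2.0000, 3.4641, 3.0000)
after link 2: o_2 = (2.0000, 8.4641, 3.0000)

2.000 8.464 3.000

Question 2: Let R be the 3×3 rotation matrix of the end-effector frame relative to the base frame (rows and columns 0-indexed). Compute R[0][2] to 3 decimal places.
End-effector z-axis (col 2 of R) = (-1.0000,0.0000,0.0000)
R[0][2] = -1.0000

-1.000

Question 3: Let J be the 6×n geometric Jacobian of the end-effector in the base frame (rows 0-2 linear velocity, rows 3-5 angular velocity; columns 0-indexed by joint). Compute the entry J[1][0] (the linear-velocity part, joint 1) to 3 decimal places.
axis z_0 = ẑ; lever o_n−o_0 = (2.0000,8.4641,3.0000)
cross product → J_v[:, 0] = (-8.4641,2.0000,0.0000)
J_ω[:, 0] = z_0
entry J[1][0] = 2.0000

2.000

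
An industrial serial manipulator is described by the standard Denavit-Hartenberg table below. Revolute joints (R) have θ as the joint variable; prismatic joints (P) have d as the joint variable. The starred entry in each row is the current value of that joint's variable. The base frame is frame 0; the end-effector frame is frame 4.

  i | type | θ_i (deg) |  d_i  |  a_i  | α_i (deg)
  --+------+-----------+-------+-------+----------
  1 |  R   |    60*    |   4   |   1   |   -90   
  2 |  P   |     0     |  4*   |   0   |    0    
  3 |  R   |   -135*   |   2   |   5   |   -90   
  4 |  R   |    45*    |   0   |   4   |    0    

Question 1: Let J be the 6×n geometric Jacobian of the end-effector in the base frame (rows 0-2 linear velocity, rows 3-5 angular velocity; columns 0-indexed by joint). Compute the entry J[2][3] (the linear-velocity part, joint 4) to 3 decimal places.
-2.000

axis z_3 = (0.3536,0.6124,0.7071); lever o_n−o_3 = (1.4495,-3.1463,2.0000)
cross product → J_v[:, 3] = (3.4495,0.3178,-2.0000)
J_ω[:, 3] = z_3
entry J[2][3] = -2.0000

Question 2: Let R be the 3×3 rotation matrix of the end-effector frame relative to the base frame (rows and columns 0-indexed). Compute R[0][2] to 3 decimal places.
0.354

End-effector z-axis (col 2 of R) = (0.3536,0.6124,0.7071)
R[0][2] = 0.3536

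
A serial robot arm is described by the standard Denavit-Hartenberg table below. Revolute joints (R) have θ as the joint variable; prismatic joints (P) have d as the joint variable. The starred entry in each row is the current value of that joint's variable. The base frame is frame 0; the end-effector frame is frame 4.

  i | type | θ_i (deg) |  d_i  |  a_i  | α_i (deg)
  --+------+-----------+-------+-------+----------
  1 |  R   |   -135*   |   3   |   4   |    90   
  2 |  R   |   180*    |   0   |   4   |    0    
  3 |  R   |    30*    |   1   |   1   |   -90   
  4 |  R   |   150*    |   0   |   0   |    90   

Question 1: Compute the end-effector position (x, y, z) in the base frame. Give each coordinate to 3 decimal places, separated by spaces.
after link 1: o_1 = (-2.8284, -2.8284, 3.0000)
after link 2: o_2 = (0.0000, -0.0000, 3.0000)
after link 3: o_3 = (-0.0947, 1.3195, 2.5000)
after link 4: o_4 = (-0.0947, 1.3195, 2.5000)

-0.095 1.319 2.500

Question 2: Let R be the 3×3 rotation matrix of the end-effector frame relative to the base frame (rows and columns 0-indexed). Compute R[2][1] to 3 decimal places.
-0.866

End-effector y-axis (col 1 of R) = (-0.3536,-0.3536,-0.8660)
R[2][1] = -0.8660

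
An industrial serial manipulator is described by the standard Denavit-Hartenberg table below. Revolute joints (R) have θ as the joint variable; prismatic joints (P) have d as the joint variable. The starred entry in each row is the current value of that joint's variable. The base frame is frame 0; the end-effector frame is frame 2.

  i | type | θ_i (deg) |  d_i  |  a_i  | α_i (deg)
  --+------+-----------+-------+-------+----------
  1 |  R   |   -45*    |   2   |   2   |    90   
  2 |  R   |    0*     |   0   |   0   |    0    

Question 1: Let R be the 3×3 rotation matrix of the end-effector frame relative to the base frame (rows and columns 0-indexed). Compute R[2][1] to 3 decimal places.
End-effector y-axis (col 1 of R) = (0.0000,0.0000,1.0000)
R[2][1] = 1.0000

1.000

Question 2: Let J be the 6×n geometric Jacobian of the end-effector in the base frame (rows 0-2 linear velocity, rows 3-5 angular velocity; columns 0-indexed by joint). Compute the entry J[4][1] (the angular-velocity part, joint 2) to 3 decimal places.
axis z_1 = (-0.7071,-0.7071,0.0000); lever o_n−o_1 = (0.0000,0.0000,0.0000)
cross product → J_v[:, 1] = (-0.0000,0.0000,0.0000)
J_ω[:, 1] = z_1
entry J[4][1] = -0.7071

-0.707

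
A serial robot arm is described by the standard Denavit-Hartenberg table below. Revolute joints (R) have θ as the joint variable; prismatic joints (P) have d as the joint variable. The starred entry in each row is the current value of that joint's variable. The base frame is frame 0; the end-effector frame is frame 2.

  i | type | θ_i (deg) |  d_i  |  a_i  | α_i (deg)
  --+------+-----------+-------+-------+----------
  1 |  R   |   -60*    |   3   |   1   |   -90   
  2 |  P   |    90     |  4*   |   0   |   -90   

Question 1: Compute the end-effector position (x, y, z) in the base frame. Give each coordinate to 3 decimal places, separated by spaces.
after link 1: o_1 = (0.5000, -0.8660, 3.0000)
after link 2: o_2 = (3.9641, 1.1340, 3.0000)

3.964 1.134 3.000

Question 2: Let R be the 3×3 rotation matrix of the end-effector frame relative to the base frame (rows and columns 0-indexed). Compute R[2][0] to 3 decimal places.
-1.000

End-effector x-axis (col 0 of R) = (0.0000,-0.0000,-1.0000)
R[2][0] = -1.0000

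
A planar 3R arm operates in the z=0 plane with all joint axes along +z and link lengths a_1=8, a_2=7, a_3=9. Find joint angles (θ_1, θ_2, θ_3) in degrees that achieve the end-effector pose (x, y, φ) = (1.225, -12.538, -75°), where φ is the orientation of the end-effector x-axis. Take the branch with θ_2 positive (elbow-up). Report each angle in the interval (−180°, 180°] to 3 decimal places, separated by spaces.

wrist centre = target − a_3·(cos φ, sin φ) = (-1.1044, -3.8447)
cos θ_2 = (16.0011−8²−7²)/(2·8·7) = -0.8661; θ_2 = 150.0041° (elbow-up)
β = atan2(-3.8447,-1.1044) = -106.0266°; ψ = atan2(3.4996,1.9376) = 61.0284°
θ_1 = β − ψ = -167.0550°
θ_3 = φ − θ_1 − θ_2 = -57.9491° (wrapped to (-180°,180°])

-167.055 150.004 -57.949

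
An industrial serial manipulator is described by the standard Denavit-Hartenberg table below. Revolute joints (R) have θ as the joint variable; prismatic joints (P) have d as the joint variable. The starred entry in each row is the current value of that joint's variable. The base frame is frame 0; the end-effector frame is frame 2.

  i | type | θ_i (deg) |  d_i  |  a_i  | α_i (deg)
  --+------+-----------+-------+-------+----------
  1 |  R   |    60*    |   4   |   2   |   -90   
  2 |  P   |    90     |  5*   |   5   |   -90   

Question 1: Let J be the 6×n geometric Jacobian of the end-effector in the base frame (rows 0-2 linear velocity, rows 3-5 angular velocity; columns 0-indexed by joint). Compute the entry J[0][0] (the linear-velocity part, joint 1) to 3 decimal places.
-4.232

axis z_0 = ẑ; lever o_n−o_0 = (-3.3301,4.2321,-1.0000)
cross product → J_v[:, 0] = (-4.2321,-3.3301,0.0000)
J_ω[:, 0] = z_0
entry J[0][0] = -4.2321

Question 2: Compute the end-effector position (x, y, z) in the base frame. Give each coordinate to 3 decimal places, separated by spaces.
-3.330 4.232 -1.000

after link 1: o_1 = (1.0000, 1.7321, 4.0000)
after link 2: o_2 = (-3.3301, 4.2321, -1.0000)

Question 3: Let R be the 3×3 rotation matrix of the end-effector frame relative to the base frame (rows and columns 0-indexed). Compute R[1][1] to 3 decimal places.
End-effector y-axis (col 1 of R) = (0.8660,-0.5000,-0.0000)
R[1][1] = -0.5000

-0.500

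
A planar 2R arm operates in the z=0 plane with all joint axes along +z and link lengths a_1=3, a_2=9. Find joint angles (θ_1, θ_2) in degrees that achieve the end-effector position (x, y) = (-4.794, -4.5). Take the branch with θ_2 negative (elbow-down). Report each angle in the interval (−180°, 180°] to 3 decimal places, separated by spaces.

0.008 -150.005

cos θ_2 = (43.2324−3²−9²)/(2·3·9) = -0.8661; θ_2 = -150.0047° (elbow-down)
β = atan2(-4.5000,-4.7940) = -136.8119°; ψ = atan2(-4.4994,-4.7946) = -136.8194°
θ_1 = β − ψ = 0.0076°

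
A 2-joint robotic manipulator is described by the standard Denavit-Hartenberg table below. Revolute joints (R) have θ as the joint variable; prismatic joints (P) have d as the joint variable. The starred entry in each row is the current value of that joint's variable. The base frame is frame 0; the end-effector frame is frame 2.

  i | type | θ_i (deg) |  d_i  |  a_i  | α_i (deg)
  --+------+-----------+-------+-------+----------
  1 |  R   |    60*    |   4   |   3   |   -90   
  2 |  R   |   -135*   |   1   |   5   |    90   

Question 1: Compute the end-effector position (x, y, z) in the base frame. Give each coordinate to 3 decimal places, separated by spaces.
-1.134 0.036 7.536

after link 1: o_1 = (1.5000, 2.5981, 4.0000)
after link 2: o_2 = (-1.1338, 0.0362, 7.5355)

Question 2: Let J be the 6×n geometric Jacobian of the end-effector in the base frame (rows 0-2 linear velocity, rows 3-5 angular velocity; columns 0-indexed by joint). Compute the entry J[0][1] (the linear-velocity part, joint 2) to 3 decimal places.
1.768

axis z_1 = (-0.8660,0.5000,0.0000); lever o_n−o_1 = (-2.6338,-2.5619,3.5355)
cross product → J_v[:, 1] = (1.7678,3.0619,3.5355)
J_ω[:, 1] = z_1
entry J[0][1] = 1.7678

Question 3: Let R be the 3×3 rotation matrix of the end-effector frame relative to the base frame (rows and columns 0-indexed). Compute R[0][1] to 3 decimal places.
End-effector y-axis (col 1 of R) = (-0.8660,0.5000,0.0000)
R[0][1] = -0.8660

-0.866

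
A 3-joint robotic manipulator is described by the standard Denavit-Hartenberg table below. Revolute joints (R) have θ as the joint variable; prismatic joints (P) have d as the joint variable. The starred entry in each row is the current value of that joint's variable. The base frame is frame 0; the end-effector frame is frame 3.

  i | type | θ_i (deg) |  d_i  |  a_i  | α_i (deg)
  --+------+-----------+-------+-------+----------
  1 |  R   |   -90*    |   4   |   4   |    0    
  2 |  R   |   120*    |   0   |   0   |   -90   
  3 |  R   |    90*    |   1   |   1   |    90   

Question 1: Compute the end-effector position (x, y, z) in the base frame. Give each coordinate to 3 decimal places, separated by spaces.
-0.500 -3.134 3.000

after link 1: o_1 = (0.0000, -4.0000, 4.0000)
after link 2: o_2 = (0.0000, -4.0000, 4.0000)
after link 3: o_3 = (-0.5000, -3.1340, 3.0000)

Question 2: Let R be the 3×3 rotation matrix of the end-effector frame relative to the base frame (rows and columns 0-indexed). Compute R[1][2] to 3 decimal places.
End-effector z-axis (col 2 of R) = (0.8660,0.5000,0.0000)
R[1][2] = 0.5000

0.500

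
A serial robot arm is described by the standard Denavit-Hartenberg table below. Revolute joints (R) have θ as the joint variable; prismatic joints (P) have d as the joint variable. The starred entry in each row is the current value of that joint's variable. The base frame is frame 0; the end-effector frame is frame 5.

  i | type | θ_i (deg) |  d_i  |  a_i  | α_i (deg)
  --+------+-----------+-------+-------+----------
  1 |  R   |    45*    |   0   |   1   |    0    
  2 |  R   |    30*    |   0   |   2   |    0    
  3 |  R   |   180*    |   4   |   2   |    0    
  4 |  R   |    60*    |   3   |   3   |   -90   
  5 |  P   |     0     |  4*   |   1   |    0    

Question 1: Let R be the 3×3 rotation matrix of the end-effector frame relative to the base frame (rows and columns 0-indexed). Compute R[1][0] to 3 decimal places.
-0.707

End-effector x-axis (col 0 of R) = (0.7071,-0.7071,0.0000)
R[1][0] = -0.7071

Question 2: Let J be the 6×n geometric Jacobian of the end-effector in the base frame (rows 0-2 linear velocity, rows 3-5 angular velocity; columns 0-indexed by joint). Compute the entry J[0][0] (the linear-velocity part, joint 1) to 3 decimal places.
axis z_0 = ẑ; lever o_n−o_0 = (6.3640,0.7071,7.0000)
cross product → J_v[:, 0] = (-0.7071,6.3640,0.0000)
J_ω[:, 0] = z_0
entry J[0][0] = -0.7071

-0.707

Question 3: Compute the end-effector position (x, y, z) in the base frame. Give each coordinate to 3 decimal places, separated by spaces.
6.364 0.707 7.000

after link 1: o_1 = (0.7071, 0.7071, 0.0000)
after link 2: o_2 = (1.2247, 2.6390, 0.0000)
after link 3: o_3 = (0.7071, 0.7071, 4.0000)
after link 4: o_4 = (2.8284, -1.4142, 7.0000)
after link 5: o_5 = (6.3640, 0.7071, 7.0000)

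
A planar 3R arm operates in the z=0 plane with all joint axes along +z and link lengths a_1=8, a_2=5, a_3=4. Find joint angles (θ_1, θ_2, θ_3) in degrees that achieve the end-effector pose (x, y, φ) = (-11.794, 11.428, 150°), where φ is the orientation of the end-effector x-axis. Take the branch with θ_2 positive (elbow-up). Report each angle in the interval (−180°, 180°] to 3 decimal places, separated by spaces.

wrist centre = target − a_3·(cos φ, sin φ) = (-8.3299, 9.4280)
cos θ_2 = (158.2744−8²−5²)/(2·8·5) = 0.8659; θ_2 = 30.0109° (elbow-up)
β = atan2(9.4280,-8.3299) = 131.4615°; ψ = atan2(2.5008,12.3296) = 11.4658°
θ_1 = β − ψ = 119.9957°
θ_3 = φ − θ_1 − θ_2 = -0.0067° (wrapped to (-180°,180°])

119.996 30.011 -0.007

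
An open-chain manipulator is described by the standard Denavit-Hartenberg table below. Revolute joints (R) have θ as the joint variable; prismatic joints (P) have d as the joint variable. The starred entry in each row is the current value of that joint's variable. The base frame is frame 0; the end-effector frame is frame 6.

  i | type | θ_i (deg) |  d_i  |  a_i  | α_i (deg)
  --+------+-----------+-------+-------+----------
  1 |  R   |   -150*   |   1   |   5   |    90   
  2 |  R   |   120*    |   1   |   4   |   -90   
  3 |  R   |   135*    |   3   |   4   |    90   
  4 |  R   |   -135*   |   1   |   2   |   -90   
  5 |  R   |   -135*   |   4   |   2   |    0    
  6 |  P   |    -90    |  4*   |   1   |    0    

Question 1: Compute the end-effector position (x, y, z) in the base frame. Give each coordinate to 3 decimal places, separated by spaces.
after link 1: o_1 = (-4.3301, -2.5000, 1.0000)
after link 2: o_2 = (-3.0981, -0.6340, 4.4641)
after link 3: o_3 = (-0.6586, -2.4915, 0.5146)
after link 4: o_4 = (-1.1265, -2.4235, 2.7001)
after link 5: o_5 = (-1.3835, -6.8524, 2.1359)
after link 6: o_6 = (-3.4386, -10.1793, 0.8289)

-3.439 -10.179 0.829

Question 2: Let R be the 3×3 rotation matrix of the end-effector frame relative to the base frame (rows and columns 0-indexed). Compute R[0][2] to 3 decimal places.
End-effector z-axis (col 2 of R) = (-0.4968,-0.8642,-0.0795)
R[0][2] = -0.4968

-0.497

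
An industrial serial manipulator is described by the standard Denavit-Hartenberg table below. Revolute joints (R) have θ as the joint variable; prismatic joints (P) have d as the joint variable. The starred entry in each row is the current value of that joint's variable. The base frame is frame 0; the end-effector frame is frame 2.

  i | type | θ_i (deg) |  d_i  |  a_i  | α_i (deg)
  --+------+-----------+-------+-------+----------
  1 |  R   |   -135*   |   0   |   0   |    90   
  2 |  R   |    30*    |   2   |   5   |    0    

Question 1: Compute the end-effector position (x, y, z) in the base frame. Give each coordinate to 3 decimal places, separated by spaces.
after link 1: o_1 = (0.0000, 0.0000, 0.0000)
after link 2: o_2 = (-4.4761, -1.6476, 2.5000)

-4.476 -1.648 2.500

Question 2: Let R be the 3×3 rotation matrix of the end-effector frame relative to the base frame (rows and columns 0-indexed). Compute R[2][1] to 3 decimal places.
0.866

End-effector y-axis (col 1 of R) = (0.3536,0.3536,0.8660)
R[2][1] = 0.8660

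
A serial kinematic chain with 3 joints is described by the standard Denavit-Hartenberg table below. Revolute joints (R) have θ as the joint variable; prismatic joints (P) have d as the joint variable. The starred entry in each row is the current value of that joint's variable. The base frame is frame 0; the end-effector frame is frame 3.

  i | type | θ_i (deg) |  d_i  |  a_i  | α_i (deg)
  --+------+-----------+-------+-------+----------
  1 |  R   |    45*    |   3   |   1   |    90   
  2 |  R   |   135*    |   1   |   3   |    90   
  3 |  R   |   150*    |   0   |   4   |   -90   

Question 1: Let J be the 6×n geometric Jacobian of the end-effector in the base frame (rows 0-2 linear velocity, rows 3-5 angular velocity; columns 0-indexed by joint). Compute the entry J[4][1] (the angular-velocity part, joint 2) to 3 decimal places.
-0.707

axis z_1 = (0.7071,-0.7071,0.0000); lever o_n−o_1 = (2.3534,-1.8893,-0.3282)
cross product → J_v[:, 1] = (0.2321,0.2321,0.3282)
J_ω[:, 1] = z_1
entry J[4][1] = -0.7071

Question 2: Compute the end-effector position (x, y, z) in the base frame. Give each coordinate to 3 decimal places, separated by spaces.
3.060 -1.182 2.672

after link 1: o_1 = (0.7071, 0.7071, 3.0000)
after link 2: o_2 = (-0.0858, -1.5000, 5.1213)
after link 3: o_3 = (3.0605, -1.1822, 2.6718)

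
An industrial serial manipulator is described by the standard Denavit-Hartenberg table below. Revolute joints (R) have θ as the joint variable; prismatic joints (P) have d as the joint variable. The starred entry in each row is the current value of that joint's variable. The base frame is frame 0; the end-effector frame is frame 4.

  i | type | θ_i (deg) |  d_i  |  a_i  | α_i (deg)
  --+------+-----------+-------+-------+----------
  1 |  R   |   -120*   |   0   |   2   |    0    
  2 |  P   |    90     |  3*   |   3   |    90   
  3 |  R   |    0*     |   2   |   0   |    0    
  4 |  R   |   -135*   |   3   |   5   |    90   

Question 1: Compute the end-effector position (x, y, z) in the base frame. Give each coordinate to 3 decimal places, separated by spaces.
after link 1: o_1 = (-1.0000, -1.7321, 0.0000)
after link 2: o_2 = (1.5981, -3.2321, 3.0000)
after link 3: o_3 = (0.5981, -4.9641, 3.0000)
after link 4: o_4 = (-3.9638, -5.7944, -0.5355)

-3.964 -5.794 -0.536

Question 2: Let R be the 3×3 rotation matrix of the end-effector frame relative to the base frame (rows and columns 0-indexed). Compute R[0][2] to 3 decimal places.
-0.612

End-effector z-axis (col 2 of R) = (-0.6124,0.3536,0.7071)
R[0][2] = -0.6124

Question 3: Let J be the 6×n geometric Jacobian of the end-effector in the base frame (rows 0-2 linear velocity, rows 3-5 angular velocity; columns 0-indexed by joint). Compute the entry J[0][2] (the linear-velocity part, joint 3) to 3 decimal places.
axis z_2 = (-0.5000,-0.8660,0.0000); lever o_n−o_2 = (-5.5619,-2.5624,-3.5355)
cross product → J_v[:, 2] = (3.0619,-1.7678,-3.5355)
J_ω[:, 2] = z_2
entry J[0][2] = 3.0619

3.062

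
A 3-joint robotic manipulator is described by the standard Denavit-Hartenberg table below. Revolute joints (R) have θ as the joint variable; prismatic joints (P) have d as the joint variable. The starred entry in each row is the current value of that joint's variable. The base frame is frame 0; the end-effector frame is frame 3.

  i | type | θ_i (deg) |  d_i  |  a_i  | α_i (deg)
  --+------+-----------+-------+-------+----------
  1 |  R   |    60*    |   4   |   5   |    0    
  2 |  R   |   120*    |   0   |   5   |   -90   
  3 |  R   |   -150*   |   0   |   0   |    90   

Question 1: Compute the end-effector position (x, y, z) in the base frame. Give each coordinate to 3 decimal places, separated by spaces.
-2.500 4.330 4.000

after link 1: o_1 = (2.5000, 4.3301, 4.0000)
after link 2: o_2 = (-2.5000, 4.3301, 4.0000)
after link 3: o_3 = (-2.5000, 4.3301, 4.0000)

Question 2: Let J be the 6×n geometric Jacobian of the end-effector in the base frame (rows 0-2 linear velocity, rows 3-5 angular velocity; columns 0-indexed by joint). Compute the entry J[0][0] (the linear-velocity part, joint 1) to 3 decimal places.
-4.330

axis z_0 = ẑ; lever o_n−o_0 = (-2.5000,4.3301,4.0000)
cross product → J_v[:, 0] = (-4.3301,-2.5000,0.0000)
J_ω[:, 0] = z_0
entry J[0][0] = -4.3301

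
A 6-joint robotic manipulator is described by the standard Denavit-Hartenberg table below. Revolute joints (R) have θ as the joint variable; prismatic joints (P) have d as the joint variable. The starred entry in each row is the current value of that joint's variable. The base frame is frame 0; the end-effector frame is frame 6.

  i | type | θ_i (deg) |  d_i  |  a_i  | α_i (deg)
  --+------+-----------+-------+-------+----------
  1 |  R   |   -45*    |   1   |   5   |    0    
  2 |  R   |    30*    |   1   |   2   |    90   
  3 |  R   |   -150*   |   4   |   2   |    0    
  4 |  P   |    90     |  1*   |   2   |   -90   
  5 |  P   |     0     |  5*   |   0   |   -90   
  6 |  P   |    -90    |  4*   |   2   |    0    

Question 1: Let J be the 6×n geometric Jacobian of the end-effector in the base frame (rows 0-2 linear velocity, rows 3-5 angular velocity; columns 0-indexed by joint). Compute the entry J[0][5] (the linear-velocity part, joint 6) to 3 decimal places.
0.259

prismatic axis z_5 = (0.2588,0.9659,-0.0000)
J_v[:, 5] = z_5; J_ω[:, 5] = (0,0,0)
entry J[0][5] = 0.2588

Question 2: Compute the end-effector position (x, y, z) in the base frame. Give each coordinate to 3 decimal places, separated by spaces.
after link 1: o_1 = (3.5355, -3.5355, 1.0000)
after link 2: o_2 = (5.4674, -4.0532, 2.0000)
after link 3: o_3 = (2.7591, -7.4686, 1.0000)
after link 4: o_4 = (3.4662, -8.6933, -0.7321)
after link 5: o_5 = (7.6488, -9.8141, 1.7679)
after link 6: o_6 = (10.3571, -6.3986, 2.7679)

10.357 -6.399 2.768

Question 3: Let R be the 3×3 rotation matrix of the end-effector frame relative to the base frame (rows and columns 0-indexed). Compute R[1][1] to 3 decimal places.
End-effector y-axis (col 1 of R) = (0.4830,-0.1294,-0.8660)
R[1][1] = -0.1294

-0.129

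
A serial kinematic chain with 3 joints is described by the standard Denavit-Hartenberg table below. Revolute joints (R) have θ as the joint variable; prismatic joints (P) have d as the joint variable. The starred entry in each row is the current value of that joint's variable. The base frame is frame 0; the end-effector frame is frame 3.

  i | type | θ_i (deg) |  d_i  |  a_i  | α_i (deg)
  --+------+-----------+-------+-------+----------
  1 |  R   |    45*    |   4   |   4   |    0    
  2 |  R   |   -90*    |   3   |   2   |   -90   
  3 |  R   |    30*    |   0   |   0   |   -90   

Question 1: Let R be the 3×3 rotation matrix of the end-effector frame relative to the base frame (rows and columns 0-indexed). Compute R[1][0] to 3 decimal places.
End-effector x-axis (col 0 of R) = (0.6124,-0.6124,-0.5000)
R[1][0] = -0.6124

-0.612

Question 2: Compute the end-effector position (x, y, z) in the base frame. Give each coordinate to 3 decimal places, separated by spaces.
4.243 1.414 7.000

after link 1: o_1 = (2.8284, 2.8284, 4.0000)
after link 2: o_2 = (4.2426, 1.4142, 7.0000)
after link 3: o_3 = (4.2426, 1.4142, 7.0000)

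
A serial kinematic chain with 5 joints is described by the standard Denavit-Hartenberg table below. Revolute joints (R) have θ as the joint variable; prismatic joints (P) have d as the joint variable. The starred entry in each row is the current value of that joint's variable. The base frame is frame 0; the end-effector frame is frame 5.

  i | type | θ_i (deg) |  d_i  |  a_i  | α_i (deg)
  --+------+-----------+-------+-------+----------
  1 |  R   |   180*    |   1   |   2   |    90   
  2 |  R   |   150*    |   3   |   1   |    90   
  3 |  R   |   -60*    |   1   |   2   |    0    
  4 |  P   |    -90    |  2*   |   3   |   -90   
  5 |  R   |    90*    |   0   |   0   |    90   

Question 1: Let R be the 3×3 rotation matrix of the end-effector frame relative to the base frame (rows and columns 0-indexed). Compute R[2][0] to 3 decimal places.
-0.866

End-effector x-axis (col 0 of R) = (0.5000,-0.0000,-0.8660)
R[2][0] = -0.8660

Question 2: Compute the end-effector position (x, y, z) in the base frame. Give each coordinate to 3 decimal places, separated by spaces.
after link 1: o_1 = (-2.0000, 0.0000, 1.0000)
after link 2: o_2 = (-1.1340, 3.0000, 1.5000)
after link 3: o_3 = (-0.7679, 1.2679, 2.8660)
after link 4: o_4 = (-4.0179, -0.2321, 3.2990)
after link 5: o_5 = (-4.0179, -0.2321, 3.2990)

-4.018 -0.232 3.299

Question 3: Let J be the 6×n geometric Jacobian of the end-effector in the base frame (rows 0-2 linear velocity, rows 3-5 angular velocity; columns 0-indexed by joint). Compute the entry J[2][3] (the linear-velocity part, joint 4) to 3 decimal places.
0.866

prismatic axis z_3 = (-0.5000,0.0000,0.8660)
J_v[:, 3] = z_3; J_ω[:, 3] = (0,0,0)
entry J[2][3] = 0.8660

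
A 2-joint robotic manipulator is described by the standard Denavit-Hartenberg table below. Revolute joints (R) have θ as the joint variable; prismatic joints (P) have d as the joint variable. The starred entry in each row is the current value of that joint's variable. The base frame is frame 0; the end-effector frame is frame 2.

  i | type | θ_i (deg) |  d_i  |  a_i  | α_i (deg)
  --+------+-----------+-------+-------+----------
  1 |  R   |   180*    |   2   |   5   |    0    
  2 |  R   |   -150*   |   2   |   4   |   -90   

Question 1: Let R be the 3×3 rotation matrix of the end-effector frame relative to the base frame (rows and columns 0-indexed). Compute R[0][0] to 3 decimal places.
End-effector x-axis (col 0 of R) = (0.8660,0.5000,0.0000)
R[0][0] = 0.8660

0.866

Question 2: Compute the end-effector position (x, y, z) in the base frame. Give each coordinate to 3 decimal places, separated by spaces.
-1.536 2.000 4.000

after link 1: o_1 = (-5.0000, 0.0000, 2.0000)
after link 2: o_2 = (-1.5359, 2.0000, 4.0000)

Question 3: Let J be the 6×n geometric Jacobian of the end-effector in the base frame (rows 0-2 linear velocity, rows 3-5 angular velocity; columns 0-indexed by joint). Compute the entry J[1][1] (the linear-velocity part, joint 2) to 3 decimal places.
axis z_1 = (0.0000,0.0000,1.0000); lever o_n−o_1 = (3.4641,2.0000,2.0000)
cross product → J_v[:, 1] = (-2.0000,3.4641,0.0000)
J_ω[:, 1] = z_1
entry J[1][1] = 3.4641

3.464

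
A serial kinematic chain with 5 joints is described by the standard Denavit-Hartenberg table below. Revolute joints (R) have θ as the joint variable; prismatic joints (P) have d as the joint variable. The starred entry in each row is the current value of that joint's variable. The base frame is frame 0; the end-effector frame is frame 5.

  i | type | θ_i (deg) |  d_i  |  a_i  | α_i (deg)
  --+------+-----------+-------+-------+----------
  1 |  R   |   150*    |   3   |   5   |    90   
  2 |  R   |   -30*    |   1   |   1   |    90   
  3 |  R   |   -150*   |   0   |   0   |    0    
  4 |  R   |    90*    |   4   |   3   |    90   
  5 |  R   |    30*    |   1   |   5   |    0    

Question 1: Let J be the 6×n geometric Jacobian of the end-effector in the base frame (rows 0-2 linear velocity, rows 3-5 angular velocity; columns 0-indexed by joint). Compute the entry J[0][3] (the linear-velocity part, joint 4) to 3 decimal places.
axis z_3 = (0.4330,-0.2500,-0.8660); lever o_n−o_3 = (-2.7087,-6.3436,-7.0287)
cross product → J_v[:, 3] = (-3.7365,5.3893,-3.4240)
J_ω[:, 3] = z_3
entry J[0][3] = -3.7365

-3.737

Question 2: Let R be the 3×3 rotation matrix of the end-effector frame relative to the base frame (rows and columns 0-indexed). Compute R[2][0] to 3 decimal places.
End-effector x-axis (col 0 of R) = (-0.4833,-0.5870,-0.6495)
R[2][0] = -0.6495

-0.650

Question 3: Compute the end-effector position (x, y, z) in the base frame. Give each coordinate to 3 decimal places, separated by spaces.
-7.289 -2.545 -4.529

after link 1: o_1 = (-4.3301, 2.5000, 3.0000)
after link 2: o_2 = (-4.5801, 3.7990, 2.5000)
after link 3: o_3 = (-4.5801, 3.7990, 2.5000)
after link 4: o_4 = (-5.2721, 1.1986, -1.7141)
after link 5: o_5 = (-7.2889, -2.5446, -4.5287)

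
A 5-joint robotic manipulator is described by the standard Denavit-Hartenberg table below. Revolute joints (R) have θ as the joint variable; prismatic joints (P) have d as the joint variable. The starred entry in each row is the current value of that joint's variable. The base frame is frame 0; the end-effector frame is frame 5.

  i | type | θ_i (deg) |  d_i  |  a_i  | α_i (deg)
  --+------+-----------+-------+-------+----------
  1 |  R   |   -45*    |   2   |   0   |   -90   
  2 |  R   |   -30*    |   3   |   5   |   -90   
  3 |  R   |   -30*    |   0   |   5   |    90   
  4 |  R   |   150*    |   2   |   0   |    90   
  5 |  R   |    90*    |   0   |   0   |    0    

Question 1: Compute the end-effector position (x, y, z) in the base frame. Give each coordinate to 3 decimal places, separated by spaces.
after link 1: o_1 = (0.0000, 0.0000, 2.0000)
after link 2: o_2 = (5.1832, -0.9405, 4.5000)
after link 3: o_3 = (9.6026, -1.8244, 6.6651)
after link 4: o_4 = (10.2150, 0.0127, 6.1651)
after link 5: o_5 = (10.2150, 0.0127, 6.1651)

10.215 0.013 6.165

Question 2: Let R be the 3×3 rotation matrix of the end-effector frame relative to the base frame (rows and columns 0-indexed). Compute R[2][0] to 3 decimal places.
-0.250

End-effector x-axis (col 0 of R) = (0.3062,0.9186,-0.2500)
R[2][0] = -0.2500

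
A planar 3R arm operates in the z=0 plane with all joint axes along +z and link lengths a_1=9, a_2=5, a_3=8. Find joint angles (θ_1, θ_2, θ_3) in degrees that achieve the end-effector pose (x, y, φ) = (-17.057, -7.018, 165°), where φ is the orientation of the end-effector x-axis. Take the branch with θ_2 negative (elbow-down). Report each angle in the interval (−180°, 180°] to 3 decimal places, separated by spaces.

wrist centre = target − a_3·(cos φ, sin φ) = (-9.3296, -9.0886)
cos θ_2 = (169.6431−9²−5²)/(2·9·5) = 0.7071; θ_2 = -44.9969° (elbow-down)
β = atan2(-9.0886,-9.3296) = -135.7498°; ψ = atan2(-3.5353,12.5357) = -15.7496°
θ_1 = β − ψ = -120.0002°
θ_3 = φ − θ_1 − θ_2 = -30.0029° (wrapped to (-180°,180°])

-120.000 -44.997 -30.003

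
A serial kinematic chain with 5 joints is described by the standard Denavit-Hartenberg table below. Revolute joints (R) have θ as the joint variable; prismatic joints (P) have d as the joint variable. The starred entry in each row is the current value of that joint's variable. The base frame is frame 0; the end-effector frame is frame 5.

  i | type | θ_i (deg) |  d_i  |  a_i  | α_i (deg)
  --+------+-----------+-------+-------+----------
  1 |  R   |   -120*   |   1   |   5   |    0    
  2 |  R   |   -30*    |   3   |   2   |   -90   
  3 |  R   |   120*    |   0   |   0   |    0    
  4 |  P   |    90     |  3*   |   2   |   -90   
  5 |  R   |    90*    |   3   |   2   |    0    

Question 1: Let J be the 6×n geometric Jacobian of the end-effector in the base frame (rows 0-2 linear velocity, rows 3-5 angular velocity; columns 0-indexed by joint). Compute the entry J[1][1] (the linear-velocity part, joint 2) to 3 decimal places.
axis z_1 = (0.0000,0.0000,1.0000); lever o_n−o_1 = (-1.0311,-1.7500,6.5981)
cross product → J_v[:, 1] = (1.7500,-1.0311,0.0000)
J_ω[:, 1] = z_1
entry J[1][1] = -1.0311

-1.031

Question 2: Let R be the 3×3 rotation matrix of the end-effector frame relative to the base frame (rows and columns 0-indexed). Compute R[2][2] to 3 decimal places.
0.866

End-effector z-axis (col 2 of R) = (-0.4330,-0.2500,0.8660)
R[2][2] = 0.8660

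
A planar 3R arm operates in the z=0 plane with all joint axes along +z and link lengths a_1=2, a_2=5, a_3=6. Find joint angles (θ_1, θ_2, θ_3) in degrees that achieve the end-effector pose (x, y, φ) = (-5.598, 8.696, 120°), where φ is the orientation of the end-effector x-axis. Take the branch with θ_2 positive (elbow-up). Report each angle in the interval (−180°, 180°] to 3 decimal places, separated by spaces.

29.995 120.005 -30.000

wrist centre = target − a_3·(cos φ, sin φ) = (-2.5980, 3.4998)
cos θ_2 = (18.9985−2²−5²)/(2·2·5) = -0.5001; θ_2 = 120.0048° (elbow-up)
β = atan2(3.4998,-2.5980) = 126.5872°; ψ = atan2(4.3299,-0.5004) = 96.5919°
θ_1 = β − ψ = 29.9953°
θ_3 = φ − θ_1 − θ_2 = -30.0001° (wrapped to (-180°,180°])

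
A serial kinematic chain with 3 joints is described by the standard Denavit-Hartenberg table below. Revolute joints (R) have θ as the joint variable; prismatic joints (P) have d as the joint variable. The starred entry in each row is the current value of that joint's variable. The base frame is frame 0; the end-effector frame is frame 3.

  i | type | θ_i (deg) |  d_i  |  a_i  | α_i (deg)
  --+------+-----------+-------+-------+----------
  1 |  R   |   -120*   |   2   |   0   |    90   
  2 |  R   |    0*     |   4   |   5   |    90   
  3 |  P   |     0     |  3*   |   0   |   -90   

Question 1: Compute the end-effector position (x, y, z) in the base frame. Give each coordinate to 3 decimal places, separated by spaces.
-5.964 -2.330 -1.000

after link 1: o_1 = (0.0000, 0.0000, 2.0000)
after link 2: o_2 = (-5.9641, -2.3301, 2.0000)
after link 3: o_3 = (-5.9641, -2.3301, -1.0000)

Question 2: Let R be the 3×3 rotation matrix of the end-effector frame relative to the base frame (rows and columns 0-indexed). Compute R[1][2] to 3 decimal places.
End-effector z-axis (col 2 of R) = (-0.8660,0.5000,0.0000)
R[1][2] = 0.5000

0.500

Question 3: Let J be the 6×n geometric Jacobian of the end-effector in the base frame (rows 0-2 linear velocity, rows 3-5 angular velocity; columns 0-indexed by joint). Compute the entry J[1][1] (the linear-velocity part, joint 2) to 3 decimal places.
axis z_1 = (-0.8660,0.5000,0.0000); lever o_n−o_1 = (-5.9641,-2.3301,-3.0000)
cross product → J_v[:, 1] = (-1.5000,-2.5981,5.0000)
J_ω[:, 1] = z_1
entry J[1][1] = -2.5981

-2.598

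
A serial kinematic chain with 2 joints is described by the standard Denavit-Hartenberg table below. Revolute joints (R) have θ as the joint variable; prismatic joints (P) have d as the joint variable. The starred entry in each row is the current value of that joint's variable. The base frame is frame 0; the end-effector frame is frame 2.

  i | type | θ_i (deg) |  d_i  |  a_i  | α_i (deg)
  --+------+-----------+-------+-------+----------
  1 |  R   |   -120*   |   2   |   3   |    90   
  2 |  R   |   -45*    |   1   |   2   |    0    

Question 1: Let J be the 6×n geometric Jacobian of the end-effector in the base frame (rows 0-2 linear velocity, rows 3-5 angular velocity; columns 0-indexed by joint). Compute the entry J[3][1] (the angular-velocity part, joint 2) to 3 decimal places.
-0.866

axis z_1 = (-0.8660,0.5000,0.0000); lever o_n−o_1 = (-1.5731,-0.7247,-1.4142)
cross product → J_v[:, 1] = (-0.7071,-1.2247,1.4142)
J_ω[:, 1] = z_1
entry J[3][1] = -0.8660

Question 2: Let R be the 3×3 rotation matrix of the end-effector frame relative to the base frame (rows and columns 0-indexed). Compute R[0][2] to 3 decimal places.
-0.866

End-effector z-axis (col 2 of R) = (-0.8660,0.5000,0.0000)
R[0][2] = -0.8660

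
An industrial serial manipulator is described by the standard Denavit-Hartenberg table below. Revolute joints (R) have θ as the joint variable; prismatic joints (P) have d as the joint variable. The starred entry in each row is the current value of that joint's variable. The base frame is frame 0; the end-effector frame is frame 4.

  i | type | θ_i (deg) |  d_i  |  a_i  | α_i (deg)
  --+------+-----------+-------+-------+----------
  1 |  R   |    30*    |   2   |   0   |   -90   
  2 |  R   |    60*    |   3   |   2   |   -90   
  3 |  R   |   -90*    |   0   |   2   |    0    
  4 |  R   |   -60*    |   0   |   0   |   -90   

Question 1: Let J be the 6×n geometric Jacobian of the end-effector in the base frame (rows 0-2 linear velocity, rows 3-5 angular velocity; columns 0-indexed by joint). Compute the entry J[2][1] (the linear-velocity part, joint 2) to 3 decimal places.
-1.000

axis z_1 = (-0.5000,0.8660,0.0000); lever o_n−o_1 = (-1.6340,4.8301,-1.7321)
cross product → J_v[:, 1] = (-1.5000,-0.8660,-1.0000)
J_ω[:, 1] = z_1
entry J[2][1] = -1.0000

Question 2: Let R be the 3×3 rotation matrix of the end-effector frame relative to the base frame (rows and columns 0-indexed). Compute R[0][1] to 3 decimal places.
0.750

End-effector y-axis (col 1 of R) = (0.7500,0.4330,0.5000)
R[0][1] = 0.7500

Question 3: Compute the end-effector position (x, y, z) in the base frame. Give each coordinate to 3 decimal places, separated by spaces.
-1.634 4.830 0.268

after link 1: o_1 = (0.0000, 0.0000, 2.0000)
after link 2: o_2 = (-0.6340, 3.0981, 0.2679)
after link 3: o_3 = (-1.6340, 4.8301, 0.2679)
after link 4: o_4 = (-1.6340, 4.8301, 0.2679)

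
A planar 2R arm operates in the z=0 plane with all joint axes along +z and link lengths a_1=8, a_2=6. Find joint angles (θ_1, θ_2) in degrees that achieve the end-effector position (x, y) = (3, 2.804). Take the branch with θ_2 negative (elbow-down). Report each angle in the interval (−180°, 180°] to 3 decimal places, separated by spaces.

cos θ_2 = (16.8624−8²−6²)/(2·8·6) = -0.8660; θ_2 = -149.9990° (elbow-down)
β = atan2(2.8040,3.0000) = 43.0659°; ψ = atan2(-3.0001,2.8039) = -46.9360°
θ_1 = β − ψ = 90.0019°

90.002 -149.999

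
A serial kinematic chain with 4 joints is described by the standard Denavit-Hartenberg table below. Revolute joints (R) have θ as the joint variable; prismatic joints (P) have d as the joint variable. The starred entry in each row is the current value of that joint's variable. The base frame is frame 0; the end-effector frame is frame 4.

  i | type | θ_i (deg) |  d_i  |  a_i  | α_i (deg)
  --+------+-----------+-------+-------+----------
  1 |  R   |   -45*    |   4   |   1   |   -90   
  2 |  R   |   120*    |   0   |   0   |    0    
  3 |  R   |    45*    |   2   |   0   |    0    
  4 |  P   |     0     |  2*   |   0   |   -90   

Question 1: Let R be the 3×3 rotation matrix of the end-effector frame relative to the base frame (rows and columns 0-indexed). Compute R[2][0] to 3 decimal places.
End-effector x-axis (col 0 of R) = (-0.6830,0.6830,-0.2588)
R[2][0] = -0.2588

-0.259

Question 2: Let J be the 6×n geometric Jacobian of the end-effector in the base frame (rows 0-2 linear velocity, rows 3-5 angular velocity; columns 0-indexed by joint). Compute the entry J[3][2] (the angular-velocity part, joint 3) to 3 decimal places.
axis z_2 = (0.7071,0.7071,0.0000); lever o_n−o_2 = (2.8284,2.8284,0.0000)
cross product → J_v[:, 2] = (-0.0000,0.0000,0.0000)
J_ω[:, 2] = z_2
entry J[3][2] = 0.7071

0.707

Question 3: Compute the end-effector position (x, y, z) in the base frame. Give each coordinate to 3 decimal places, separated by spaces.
3.536 2.121 4.000

after link 1: o_1 = (0.7071, -0.7071, 4.0000)
after link 2: o_2 = (0.7071, -0.7071, 4.0000)
after link 3: o_3 = (2.1213, 0.7071, 4.0000)
after link 4: o_4 = (3.5355, 2.1213, 4.0000)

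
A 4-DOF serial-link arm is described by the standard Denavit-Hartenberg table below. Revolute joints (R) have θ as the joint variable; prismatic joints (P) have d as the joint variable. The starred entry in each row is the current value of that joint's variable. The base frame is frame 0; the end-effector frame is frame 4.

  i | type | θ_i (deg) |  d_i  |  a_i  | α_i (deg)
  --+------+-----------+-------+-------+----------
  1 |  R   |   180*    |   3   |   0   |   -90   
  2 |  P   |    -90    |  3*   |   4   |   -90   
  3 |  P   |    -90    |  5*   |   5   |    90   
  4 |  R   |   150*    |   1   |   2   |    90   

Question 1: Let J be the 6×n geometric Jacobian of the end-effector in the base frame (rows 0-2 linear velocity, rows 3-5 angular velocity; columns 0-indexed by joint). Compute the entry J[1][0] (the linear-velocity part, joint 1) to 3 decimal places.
-6.000

axis z_0 = ẑ; lever o_n−o_0 = (-6.0000,-6.2679,6.0000)
cross product → J_v[:, 0] = (6.2679,-6.0000,0.0000)
J_ω[:, 0] = z_0
entry J[1][0] = -6.0000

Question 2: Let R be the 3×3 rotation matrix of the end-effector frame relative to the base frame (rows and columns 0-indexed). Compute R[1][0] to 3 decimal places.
End-effector x-axis (col 0 of R) = (-0.5000,0.8660,-0.0000)
R[1][0] = 0.8660

0.866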